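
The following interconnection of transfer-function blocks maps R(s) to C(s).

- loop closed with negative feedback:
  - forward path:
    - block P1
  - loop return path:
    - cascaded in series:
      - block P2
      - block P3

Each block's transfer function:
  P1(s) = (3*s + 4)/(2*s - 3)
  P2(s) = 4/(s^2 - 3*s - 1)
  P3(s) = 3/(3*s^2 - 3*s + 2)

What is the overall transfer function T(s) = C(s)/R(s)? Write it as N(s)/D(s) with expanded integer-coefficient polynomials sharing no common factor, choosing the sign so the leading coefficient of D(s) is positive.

1. reduce the series chain P2, P3; result 12/(3*s^4 - 12*s^3 + 8*s^2 - 3*s - 2)
2. feedback reduction of P1, (P2*P3), giving the overall T(s)

Therefore the answer is (9*s^5 - 24*s^4 - 24*s^3 + 23*s^2 - 18*s - 8)/(6*s^5 - 33*s^4 + 52*s^3 - 30*s^2 + 41*s + 54).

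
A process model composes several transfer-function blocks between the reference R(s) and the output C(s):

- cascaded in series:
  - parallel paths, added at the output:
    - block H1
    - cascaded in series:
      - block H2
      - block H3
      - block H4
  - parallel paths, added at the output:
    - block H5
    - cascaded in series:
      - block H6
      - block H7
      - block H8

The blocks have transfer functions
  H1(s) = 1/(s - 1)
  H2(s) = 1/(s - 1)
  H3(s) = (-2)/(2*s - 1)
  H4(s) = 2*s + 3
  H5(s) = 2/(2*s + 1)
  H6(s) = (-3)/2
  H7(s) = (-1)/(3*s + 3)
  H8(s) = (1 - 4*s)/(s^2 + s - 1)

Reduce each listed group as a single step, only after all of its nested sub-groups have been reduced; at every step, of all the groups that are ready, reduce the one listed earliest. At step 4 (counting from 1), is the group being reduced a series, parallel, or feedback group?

Reducing step by step:

[1] combine H2, H3, H4 in series
[2] parallel reduction of H1, (H2*H3*H4)
[3] cascade H6, H7, H8
[4] add H5, (H6*H7*H8) (parallel)
[5] combine (H1+(H2*H3*H4)), (H5+(H6*H7*H8)) in series
At step 4 the group reduced is parallel.

Answer: parallel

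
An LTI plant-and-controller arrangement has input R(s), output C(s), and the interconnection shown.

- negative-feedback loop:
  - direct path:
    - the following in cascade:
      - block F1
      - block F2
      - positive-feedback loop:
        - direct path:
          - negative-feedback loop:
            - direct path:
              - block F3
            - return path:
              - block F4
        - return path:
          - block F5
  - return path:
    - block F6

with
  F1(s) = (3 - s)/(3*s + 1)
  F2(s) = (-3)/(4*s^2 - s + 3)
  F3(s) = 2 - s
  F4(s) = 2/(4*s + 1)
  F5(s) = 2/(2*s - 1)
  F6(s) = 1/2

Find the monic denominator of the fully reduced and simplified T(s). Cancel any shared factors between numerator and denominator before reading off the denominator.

The answer is s^5 - s^4/2 + 5*s^3/16 - 71*s^2/96 - 53*s/96 - 1/8.

Reasoning:
1. collapse the loop (F3 forward, F4 return) = (-4*s^2 + 7*s + 2)/(2*s + 5)
2. apply the feedback formula to [F3/(1+F3*F4)], F5 = (-8*s^3 + 18*s^2 - 3*s - 2)/(12*s^2 - 6*s - 9)
3. multiply F1, F2, [[F3/(1+F3*F4)]/(1-[F3/(1+F3*F4)]*F5)] (series) = (-8*s^4 + 42*s^3 - 57*s^2 + 7*s + 6)/(48*s^5 - 20*s^4 - 6*s^3 - 7*s^2 - 30*s - 9)
4. close the feedback loop around (F1*F2*[[F3/(1+F3*F4)]/(1-[F3/(1+F3*F4)]*F5)]), F6 = (-16*s^4 + 84*s^3 - 114*s^2 + 14*s + 12)/(96*s^5 - 48*s^4 + 30*s^3 - 71*s^2 - 53*s - 12)
No further cancellation is possible in the step-4 result, so that is T(s). Its denominator becomes monic after dividing by the leading coefficient 96.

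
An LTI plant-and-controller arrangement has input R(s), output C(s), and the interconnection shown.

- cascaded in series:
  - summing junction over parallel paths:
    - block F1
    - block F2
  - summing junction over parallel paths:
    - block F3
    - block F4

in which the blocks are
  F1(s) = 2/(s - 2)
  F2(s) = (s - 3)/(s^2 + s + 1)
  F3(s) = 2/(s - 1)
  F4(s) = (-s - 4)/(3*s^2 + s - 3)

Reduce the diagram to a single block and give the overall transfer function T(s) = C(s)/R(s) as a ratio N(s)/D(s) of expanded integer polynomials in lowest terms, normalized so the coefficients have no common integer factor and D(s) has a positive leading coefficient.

(1) sum the parallel branches F1, F2; result (3*s^2 - 3*s + 8)/(s^3 - s^2 - s - 2)
(2) parallel reduction of F3, F4; result (5*s^2 - s - 2)/(3*s^3 - 2*s^2 - 4*s + 3)
(3) cascade (F1+F2), (F3+F4); the result is T(s) itself (integer coefficients, no common factor, positive leading denominator coefficient)

Answer: (15*s^4 - 18*s^3 + 37*s^2 - 2*s - 16)/(3*s^6 - 5*s^5 - 5*s^4 + 3*s^3 + 5*s^2 + 5*s - 6)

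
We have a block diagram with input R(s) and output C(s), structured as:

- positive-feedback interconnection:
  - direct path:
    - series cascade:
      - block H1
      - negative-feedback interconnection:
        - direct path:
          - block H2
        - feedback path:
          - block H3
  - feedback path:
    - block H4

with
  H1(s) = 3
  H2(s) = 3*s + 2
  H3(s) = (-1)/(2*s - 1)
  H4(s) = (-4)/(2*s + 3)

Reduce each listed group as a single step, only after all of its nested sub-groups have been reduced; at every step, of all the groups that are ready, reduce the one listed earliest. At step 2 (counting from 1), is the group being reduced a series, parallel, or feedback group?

1. close the feedback loop around H2, H3
2. combine H1, [H2/(1+H2*H3)] in series
3. collapse the loop ((H1*[H2/(1+H2*H3)]) forward, H4 return)
The group at step 2 is a series group.

Hence the answer: series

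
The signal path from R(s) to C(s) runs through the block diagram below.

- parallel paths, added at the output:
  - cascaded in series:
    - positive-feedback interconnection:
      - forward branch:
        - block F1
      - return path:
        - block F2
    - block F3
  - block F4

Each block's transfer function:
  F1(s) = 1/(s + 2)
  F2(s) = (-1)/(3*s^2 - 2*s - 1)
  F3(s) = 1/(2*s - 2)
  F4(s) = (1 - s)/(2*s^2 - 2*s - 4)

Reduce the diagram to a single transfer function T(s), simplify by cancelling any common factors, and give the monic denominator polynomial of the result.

[1] apply the feedback formula to F1, F2: (3*s^2 - 2*s - 1)/(3*s^3 + 4*s^2 - 5*s - 1)
[2] multiply [F1/(1-F1*F2)], F3 (series): (3*s + 1)/(6*s^3 + 8*s^2 - 10*s - 2)
[3] add ([F1/(1-F1*F2)]*F3), F4 (parallel): (-3*s^4 + 2*s^3 + 7*s^2 - 11*s - 3)/(6*s^5 + 2*s^4 - 30*s^3 - 8*s^2 + 22*s + 4)
Step 3 gives the fully reduced T(s), with no common factor left to cancel. The denominator's leading coefficient is 6, so divide each of its coefficients by 6 to get the monic form.

Hence the answer: s^5 + s^4/3 - 5*s^3 - 4*s^2/3 + 11*s/3 + 2/3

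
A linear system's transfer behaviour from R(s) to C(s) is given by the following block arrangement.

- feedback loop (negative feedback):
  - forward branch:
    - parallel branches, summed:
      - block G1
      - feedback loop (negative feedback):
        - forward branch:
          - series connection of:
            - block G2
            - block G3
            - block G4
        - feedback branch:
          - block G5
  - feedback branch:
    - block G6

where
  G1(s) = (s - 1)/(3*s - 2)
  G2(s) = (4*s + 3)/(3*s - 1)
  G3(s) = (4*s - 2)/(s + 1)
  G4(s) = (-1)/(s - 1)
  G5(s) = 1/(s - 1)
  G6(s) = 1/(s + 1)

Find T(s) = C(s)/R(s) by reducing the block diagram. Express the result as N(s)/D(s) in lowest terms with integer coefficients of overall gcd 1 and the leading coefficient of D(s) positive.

Answer: (3*s^6 - 52*s^5 - s^4 + 78*s^3 - 9*s^2 - 26*s + 7)/(9*s^6 - 6*s^5 - 119*s^4 + 44*s^3 + 75*s^2 - 28*s - 3)

Working:
[1] cascade G2, G3, G4; result (-16*s^2 - 4*s + 6)/(3*s^3 - s^2 - 3*s + 1)
[2] reduce the feedback loop with forward (G2*G3*G4) and return G5; result (-16*s^3 + 12*s^2 + 10*s - 6)/(3*s^4 - 4*s^3 - 18*s^2 + 5)
[3] reduce the parallel group G1, [(G2*G3*G4)/(1+(G2*G3*G4)*G5)]; result (3*s^5 - 55*s^4 + 54*s^3 + 24*s^2 - 33*s + 7)/(9*s^5 - 18*s^4 - 46*s^3 + 36*s^2 + 15*s - 10)
[4] apply the feedback formula to (G1+[(G2*G3*G4)/(1+(G2*G3*G4)*G5)]), G6; the result is T(s) itself (integer coefficients, no common factor, positive leading denominator coefficient)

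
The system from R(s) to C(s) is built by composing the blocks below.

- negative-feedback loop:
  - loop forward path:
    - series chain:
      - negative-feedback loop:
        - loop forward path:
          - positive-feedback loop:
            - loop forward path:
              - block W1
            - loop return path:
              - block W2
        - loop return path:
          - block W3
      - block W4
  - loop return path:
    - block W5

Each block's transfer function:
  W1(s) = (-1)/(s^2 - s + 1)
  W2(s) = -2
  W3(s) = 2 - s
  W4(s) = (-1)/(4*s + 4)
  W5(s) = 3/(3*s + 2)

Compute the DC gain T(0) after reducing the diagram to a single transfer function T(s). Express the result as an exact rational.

(1) apply the feedback formula to W1, W2: (-1)/(s^2 - s - 1)
(2) feedback reduction of [W1/(1-W1*W2)], W3: (-1)/(s^2 - 3)
(3) cascade [[W1/(1-W1*W2)]/(1+[W1/(1-W1*W2)]*W3)], W4: 1/(4*s^3 + 4*s^2 - 12*s - 12)
(4) apply the feedback formula to ([[W1/(1-W1*W2)]/(1+[W1/(1-W1*W2)]*W3)]*W4), W5: (3*s + 2)/(12*s^4 + 20*s^3 - 28*s^2 - 60*s - 21)
That last expression is T(s); at s = 0 only the constant terms survive, so T(0) = 2/(-21) = -2/21.

Final answer: -2/21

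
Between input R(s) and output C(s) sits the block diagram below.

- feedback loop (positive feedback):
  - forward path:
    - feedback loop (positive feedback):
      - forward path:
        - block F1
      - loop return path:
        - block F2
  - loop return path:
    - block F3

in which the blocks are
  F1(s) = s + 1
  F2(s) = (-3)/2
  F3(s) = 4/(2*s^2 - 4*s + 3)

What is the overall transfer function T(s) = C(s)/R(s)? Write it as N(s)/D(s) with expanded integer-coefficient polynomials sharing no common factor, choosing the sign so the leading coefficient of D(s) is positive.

1. reduce the feedback loop with forward F1 and return F2 = (2*s + 2)/(3*s + 5)
2. collapse the loop ([F1/(1-F1*F2)] forward, F3 return) - this is the overall T(s), already in the required normalized form

Answer: (4*s^3 - 4*s^2 - 2*s + 6)/(6*s^3 - 2*s^2 - 19*s + 7)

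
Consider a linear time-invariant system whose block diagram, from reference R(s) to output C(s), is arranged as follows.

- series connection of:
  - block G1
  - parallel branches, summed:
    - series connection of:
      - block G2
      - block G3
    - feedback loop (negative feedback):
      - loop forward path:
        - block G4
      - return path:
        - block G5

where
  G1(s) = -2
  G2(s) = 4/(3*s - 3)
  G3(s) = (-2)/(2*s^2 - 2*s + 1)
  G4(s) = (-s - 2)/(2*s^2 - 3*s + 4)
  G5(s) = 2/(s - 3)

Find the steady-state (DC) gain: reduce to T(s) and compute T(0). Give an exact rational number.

The answer is -55/12.

Reasoning:
Step 1 - reduce the series chain G2, G3 = (-8)/(6*s^3 - 12*s^2 + 9*s - 3)
Step 2 - apply the feedback formula to G4, G5 = (-s^2 + s + 6)/(2*s^3 - 9*s^2 + 11*s - 16)
Step 3 - add (G2*G3), [G4/(1+G4*G5)] (parallel) = (-6*s^5 + 18*s^4 - s^3 + 12*s^2 - 37*s + 110)/(12*s^6 - 78*s^5 + 192*s^4 - 315*s^3 + 318*s^2 - 177*s + 48)
Step 4 - series reduction of G1, ((G2*G3)+[G4/(1+G4*G5)]) = (12*s^5 - 36*s^4 + 2*s^3 - 24*s^2 + 74*s - 220)/(12*s^6 - 78*s^5 + 192*s^4 - 315*s^3 + 318*s^2 - 177*s + 48)
Step 4 gives the overall T(s). Then T(0) = -220/48 = -55/12.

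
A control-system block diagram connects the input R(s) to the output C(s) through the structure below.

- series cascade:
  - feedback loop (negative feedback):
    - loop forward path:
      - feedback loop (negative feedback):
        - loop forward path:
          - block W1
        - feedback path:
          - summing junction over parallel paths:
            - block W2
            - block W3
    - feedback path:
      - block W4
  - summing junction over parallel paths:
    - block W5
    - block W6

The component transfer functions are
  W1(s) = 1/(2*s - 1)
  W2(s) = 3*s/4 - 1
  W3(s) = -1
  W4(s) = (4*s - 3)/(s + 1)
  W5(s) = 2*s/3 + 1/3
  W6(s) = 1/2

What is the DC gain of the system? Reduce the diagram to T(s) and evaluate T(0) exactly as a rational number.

First reduce the diagram to T(s).

1. reduce the parallel group W2, W3 gives 3*s/4 - 2
2. feedback reduction of W1, (W2+W3) gives 4/(11*s - 12)
3. close the feedback loop around [W1/(1+W1*(W2+W3))], W4 gives (4*s + 4)/(11*s^2 + 15*s - 24)
4. parallel reduction of W5, W6 gives 2*s/3 + 5/6
5. cascade [[W1/(1+W1*(W2+W3))]/(1+[W1/(1+W1*(W2+W3))]*W4)], (W5+W6) gives (8*s^2 + 18*s + 10)/(33*s^2 + 45*s - 72)
The step-5 result is T(s). Setting s = 0: T(0) = 10/(-72) = -5/36.

Answer: -5/36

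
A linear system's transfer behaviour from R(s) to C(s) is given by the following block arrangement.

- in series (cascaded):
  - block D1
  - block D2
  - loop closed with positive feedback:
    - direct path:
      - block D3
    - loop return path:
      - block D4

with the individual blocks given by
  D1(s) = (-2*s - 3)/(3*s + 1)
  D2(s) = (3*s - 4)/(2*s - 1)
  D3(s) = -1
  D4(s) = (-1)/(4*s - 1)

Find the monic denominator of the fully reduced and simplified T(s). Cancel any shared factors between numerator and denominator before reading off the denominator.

The answer is s^3 - 2*s^2/3 - s/12 + 1/12.

Reasoning:
Step 1 - reduce the feedback loop with forward D3 and return D4 = (1 - 4*s)/(4*s - 2)
Step 2 - cascade D1, D2, [D3/(1-D3*D4)] = (24*s^3 - 2*s^2 - 49*s + 12)/(24*s^3 - 16*s^2 - 2*s + 2)
That last expression is T(s), already simplified. Scaling its denominator by 1/24 (the reciprocal of the leading coefficient) yields the monic denominator.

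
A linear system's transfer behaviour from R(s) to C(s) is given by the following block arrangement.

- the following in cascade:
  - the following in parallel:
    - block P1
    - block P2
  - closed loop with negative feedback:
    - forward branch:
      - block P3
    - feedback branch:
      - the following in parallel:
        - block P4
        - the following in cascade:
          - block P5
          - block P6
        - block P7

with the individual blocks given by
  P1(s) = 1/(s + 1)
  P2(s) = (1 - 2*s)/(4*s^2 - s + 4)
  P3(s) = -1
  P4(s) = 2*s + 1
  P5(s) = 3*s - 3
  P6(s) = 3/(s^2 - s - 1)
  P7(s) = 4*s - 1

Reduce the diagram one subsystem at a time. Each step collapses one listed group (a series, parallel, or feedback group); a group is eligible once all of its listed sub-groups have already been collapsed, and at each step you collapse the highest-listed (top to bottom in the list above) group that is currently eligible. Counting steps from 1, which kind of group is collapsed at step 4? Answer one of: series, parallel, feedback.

Answer: feedback

Working:
Step 1. add P1, P2 (parallel)
Step 2. multiply P5, P6 (series)
Step 3. add P4, (P5*P6), P7 (parallel)
Step 4. collapse the loop (P3 forward, (P4+(P5*P6)+P7) return)
Step 5. combine (P1+P2), [P3/(1+P3*(P4+(P5*P6)+P7))] in series
Step 4 collapses a feedback group.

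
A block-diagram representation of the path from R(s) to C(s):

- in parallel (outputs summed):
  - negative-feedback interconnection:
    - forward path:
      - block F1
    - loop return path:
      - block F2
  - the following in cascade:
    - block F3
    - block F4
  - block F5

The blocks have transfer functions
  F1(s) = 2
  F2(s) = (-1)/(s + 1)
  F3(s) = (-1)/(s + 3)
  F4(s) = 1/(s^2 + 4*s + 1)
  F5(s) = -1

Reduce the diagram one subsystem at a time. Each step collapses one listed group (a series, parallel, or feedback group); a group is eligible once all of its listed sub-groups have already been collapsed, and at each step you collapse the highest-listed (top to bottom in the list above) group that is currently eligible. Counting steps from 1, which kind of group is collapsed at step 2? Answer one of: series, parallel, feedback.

Answer: series

Working:
Step 1: feedback reduction of F1, F2
Step 2: combine F3, F4 in series
Step 3: combine [F1/(1+F1*F2)], (F3*F4), F5 in parallel
Step 2: series.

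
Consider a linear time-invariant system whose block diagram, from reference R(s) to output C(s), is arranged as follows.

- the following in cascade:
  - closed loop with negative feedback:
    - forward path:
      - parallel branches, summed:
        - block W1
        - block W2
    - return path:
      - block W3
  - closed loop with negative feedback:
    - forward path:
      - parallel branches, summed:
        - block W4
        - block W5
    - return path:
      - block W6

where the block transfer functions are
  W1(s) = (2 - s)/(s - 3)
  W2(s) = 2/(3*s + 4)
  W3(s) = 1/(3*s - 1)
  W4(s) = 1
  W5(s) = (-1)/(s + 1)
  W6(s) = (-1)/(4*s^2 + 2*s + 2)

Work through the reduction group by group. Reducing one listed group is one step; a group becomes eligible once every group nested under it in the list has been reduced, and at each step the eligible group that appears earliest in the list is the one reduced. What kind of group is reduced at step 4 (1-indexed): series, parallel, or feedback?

(1) combine W1, W2 in parallel
(2) reduce the feedback loop with forward (W1+W2) and return W3
(3) reduce the parallel group W4, W5
(4) collapse the loop ((W4+W5) forward, W6 return)
(5) reduce the series chain [(W1+W2)/(1+(W1+W2)*W3)], [(W4+W5)/(1+(W4+W5)*W6)]
Step 4: feedback.

Final answer: feedback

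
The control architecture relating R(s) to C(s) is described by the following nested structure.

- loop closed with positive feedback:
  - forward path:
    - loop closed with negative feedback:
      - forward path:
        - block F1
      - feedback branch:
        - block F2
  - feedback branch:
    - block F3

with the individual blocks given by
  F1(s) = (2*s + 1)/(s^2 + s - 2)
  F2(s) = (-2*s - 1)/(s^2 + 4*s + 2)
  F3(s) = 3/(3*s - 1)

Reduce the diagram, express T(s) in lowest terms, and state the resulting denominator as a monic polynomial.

First reduce the diagram to T(s).

1. collapse the loop (F1 forward, F2 return): (2*s^3 + 9*s^2 + 8*s + 2)/(s^4 + 5*s^3 - 10*s - 5)
2. close the feedback loop around [F1/(1+F1*F2)], F3: (6*s^4 + 25*s^3 + 15*s^2 - 2*s - 2)/(3*s^5 + 14*s^4 - 11*s^3 - 57*s^2 - 29*s - 1)
No further cancellation is possible in the step-2 result, so that is T(s). Its denominator becomes monic after dividing by the leading coefficient 3.

Answer: s^5 + 14*s^4/3 - 11*s^3/3 - 19*s^2 - 29*s/3 - 1/3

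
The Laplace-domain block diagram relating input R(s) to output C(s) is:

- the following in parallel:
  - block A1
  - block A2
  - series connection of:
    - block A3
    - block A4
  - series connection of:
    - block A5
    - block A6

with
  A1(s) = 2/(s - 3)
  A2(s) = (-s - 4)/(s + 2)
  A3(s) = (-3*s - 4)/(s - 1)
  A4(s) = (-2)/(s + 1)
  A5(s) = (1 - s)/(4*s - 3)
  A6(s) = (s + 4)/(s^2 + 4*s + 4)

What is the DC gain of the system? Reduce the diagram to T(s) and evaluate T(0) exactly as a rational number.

1. combine A3, A4 in series, giving (6*s + 8)/(s^2 - 1)
2. combine A5, A6 in series, giving (-s^2 - 3*s + 4)/(4*s^3 + 13*s^2 + 4*s - 12)
3. parallel reduction of A1, A2, (A3*A4), (A5*A6), giving (-4*s^6 + 22*s^5 + 117*s^4 - 113*s^3 - 607*s^2 - 63*s + 396)/(4*s^6 + s^5 - 39*s^4 - 25*s^3 + 71*s^2 + 24*s - 36)
That last expression is T(s); at s = 0 only the constant terms survive, so T(0) = 396/(-36) = -11.

Answer: -11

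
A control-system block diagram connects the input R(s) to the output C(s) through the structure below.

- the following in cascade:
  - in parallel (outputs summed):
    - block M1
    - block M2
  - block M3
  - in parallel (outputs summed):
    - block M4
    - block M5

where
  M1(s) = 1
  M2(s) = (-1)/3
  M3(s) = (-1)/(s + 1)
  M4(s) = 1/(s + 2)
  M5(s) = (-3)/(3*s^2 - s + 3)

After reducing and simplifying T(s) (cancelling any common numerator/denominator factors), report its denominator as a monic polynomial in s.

Reducing step by step:

Step 1. reduce the parallel group M1, M2 gives 2/3
Step 2. combine M4, M5 in parallel gives (3*s^2 - 4*s - 3)/(3*s^3 + 5*s^2 + s + 6)
Step 3. combine (M1+M2), M3, (M4+M5) in series gives (-6*s^2 + 8*s + 6)/(9*s^4 + 24*s^3 + 18*s^2 + 21*s + 18)
That last expression is T(s), already simplified. Scaling its denominator by 1/9 (the reciprocal of the leading coefficient) yields the monic denominator.

Answer: s^4 + 8*s^3/3 + 2*s^2 + 7*s/3 + 2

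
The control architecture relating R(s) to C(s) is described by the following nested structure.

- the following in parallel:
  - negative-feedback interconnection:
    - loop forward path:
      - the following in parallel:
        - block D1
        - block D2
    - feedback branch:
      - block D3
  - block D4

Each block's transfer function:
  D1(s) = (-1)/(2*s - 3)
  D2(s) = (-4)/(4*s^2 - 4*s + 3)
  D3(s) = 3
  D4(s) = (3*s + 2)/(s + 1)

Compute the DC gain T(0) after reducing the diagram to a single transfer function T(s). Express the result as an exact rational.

[1] combine D1, D2 in parallel = (-4*s^2 - 4*s + 9)/(8*s^3 - 20*s^2 + 18*s - 9)
[2] collapse the loop ((D1+D2) forward, D3 return) = (-4*s^2 - 4*s + 9)/(8*s^3 - 32*s^2 + 6*s + 18)
[3] combine [(D1+D2)/(1+(D1+D2)*D3)], D4 in parallel = (24*s^4 - 84*s^3 - 54*s^2 + 71*s + 45)/(8*s^4 - 24*s^3 - 26*s^2 + 24*s + 18)
Evaluating the step-3 result (the overall T(s)) at s = 0 gives T(0) = 45/18 = 5/2.

Answer: 5/2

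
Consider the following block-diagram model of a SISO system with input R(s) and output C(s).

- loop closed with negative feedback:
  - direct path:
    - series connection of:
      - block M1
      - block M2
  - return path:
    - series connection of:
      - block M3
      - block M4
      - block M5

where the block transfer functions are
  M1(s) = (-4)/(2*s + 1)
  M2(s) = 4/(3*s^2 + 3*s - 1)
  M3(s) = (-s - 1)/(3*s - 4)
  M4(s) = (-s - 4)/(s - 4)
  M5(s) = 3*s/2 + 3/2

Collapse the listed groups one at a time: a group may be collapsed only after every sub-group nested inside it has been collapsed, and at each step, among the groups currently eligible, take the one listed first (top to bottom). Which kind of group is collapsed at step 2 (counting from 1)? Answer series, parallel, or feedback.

Step 1. reduce the series chain M1, M2
Step 2. reduce the series chain M3, M4, M5
Step 3. close the feedback loop around (M1*M2), (M3*M4*M5)
Step 2: series.

Final answer: series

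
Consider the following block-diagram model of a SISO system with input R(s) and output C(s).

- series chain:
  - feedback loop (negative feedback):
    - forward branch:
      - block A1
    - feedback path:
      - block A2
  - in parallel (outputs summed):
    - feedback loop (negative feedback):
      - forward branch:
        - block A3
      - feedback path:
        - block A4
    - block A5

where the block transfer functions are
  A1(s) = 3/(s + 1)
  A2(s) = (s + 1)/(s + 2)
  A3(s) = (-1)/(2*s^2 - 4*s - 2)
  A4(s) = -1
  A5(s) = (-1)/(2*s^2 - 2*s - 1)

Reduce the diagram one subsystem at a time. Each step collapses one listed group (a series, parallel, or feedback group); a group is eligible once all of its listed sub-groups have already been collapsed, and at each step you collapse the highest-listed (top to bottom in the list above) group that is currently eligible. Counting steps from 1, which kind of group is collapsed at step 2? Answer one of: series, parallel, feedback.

Step 1 - close the feedback loop around A1, A2
Step 2 - reduce the feedback loop with forward A3 and return A4
Step 3 - reduce the parallel group [A3/(1+A3*A4)], A5
Step 4 - combine [A1/(1+A1*A2)], ([A3/(1+A3*A4)]+A5) in series
So the answer for step 2 is feedback.

Therefore the answer is feedback.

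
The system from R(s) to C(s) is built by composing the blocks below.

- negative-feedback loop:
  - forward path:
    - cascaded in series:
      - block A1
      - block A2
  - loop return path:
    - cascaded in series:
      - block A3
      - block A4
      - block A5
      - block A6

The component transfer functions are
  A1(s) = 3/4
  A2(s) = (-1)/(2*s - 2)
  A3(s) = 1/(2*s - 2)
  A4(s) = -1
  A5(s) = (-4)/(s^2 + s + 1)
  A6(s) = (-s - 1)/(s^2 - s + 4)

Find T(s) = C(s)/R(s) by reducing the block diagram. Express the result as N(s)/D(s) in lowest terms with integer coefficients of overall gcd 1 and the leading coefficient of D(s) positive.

(1) reduce the series chain A1, A2, giving (-3)/(8*s - 8)
(2) reduce the series chain A3, A4, A5, A6, giving (-2*s - 2)/(s^5 - s^4 + 4*s^3 - s^2 + s - 4)
(3) apply the feedback formula to (A1*A2), (A3*A4*A5*A6), which is the overall transfer function T(s) = C(s)/R(s) in lowest terms

Therefore the answer is (-3*s^5 + 3*s^4 - 12*s^3 + 3*s^2 - 3*s + 12)/(8*s^6 - 16*s^5 + 40*s^4 - 40*s^3 + 16*s^2 - 34*s + 38).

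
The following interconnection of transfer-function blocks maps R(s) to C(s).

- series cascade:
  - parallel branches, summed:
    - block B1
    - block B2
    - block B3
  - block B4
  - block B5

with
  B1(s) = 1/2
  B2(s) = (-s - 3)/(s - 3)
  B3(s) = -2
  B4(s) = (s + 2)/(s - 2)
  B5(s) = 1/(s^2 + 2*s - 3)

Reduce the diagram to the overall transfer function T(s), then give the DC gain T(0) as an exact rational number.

(1) sum the parallel branches B1, B2, B3 = (3 - 5*s)/(2*s - 6)
(2) reduce the series chain (B1+B2+B3), B4, B5 = (-5*s^2 - 7*s + 6)/(2*s^4 - 6*s^3 - 14*s^2 + 54*s - 36)
DC gain: substitute s = 0 into T(s) from step 2: T(0) = 6/(-36) = -1/6.

Therefore the answer is -1/6.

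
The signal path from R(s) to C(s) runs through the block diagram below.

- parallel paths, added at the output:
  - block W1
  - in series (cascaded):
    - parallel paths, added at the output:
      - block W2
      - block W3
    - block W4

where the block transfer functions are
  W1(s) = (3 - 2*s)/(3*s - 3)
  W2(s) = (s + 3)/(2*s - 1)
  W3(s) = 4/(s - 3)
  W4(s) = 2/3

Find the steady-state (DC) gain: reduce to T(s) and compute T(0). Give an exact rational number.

[1] parallel reduction of W2, W3 -> (s^2 + 8*s - 13)/(2*s^2 - 7*s + 3)
[2] multiply (W2+W3), W4 (series) -> (2*s^2 + 16*s - 26)/(6*s^2 - 21*s + 9)
[3] add W1, ((W2+W3)*W4) (parallel) -> (-2*s^3 + 34*s^2 - 69*s + 35)/(6*s^3 - 27*s^2 + 30*s - 9)
The step-3 result is T(s). Setting s = 0: T(0) = 35/(-9) = -35/9.

Answer: -35/9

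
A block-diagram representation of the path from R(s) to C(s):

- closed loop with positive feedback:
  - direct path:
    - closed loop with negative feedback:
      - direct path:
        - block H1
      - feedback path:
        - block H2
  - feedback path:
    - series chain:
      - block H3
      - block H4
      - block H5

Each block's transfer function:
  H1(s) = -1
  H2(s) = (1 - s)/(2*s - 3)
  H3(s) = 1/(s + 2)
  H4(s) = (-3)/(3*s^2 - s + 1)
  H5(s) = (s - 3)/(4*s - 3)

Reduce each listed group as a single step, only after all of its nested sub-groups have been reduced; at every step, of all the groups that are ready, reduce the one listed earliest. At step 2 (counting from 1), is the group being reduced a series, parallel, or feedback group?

Reducing step by step:

Step 1. apply the feedback formula to H1, H2
Step 2. series reduction of H3, H4, H5
Step 3. collapse the loop ([H1/(1+H1*H2)] forward, (H3*H4*H5) return)
Step 2 collapses a series group.

Answer: series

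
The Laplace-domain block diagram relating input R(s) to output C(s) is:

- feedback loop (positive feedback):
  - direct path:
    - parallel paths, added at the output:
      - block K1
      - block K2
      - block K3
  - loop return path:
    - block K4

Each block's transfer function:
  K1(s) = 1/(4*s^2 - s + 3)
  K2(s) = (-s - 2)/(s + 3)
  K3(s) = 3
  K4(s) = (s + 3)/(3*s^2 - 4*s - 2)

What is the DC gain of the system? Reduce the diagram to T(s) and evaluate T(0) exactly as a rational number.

Answer: 8/15

Working:
Step 1. sum the parallel branches K1, K2, K3 gives (8*s^3 + 26*s^2 + 24)/(4*s^3 + 11*s^2 + 9)
Step 2. reduce the feedback loop with forward (K1+K2+K3) and return K4 gives (24*s^5 + 46*s^4 - 120*s^3 + 20*s^2 - 96*s - 48)/(12*s^5 + 9*s^4 - 102*s^3 - 73*s^2 - 60*s - 90)
Step 2 gives the overall T(s). Then T(0) = -48/(-90) = 8/15.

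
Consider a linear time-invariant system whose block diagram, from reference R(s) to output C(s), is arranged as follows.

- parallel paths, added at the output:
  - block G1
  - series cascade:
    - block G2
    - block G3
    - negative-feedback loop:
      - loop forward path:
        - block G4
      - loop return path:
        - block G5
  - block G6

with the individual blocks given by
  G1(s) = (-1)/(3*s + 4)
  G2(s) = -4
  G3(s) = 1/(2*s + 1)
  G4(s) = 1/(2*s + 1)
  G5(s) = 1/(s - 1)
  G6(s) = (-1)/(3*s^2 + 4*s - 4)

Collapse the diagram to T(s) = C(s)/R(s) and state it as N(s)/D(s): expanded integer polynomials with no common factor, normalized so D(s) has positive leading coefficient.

[1] apply the feedback formula to G4, G5: (s - 1)/(2*s^2 - s)
[2] series reduction of G2, G3, [G4/(1+G4*G5)]: (4 - 4*s)/(4*s^3 - s)
[3] combine G1, (G2*G3*[G4/(1+G4*G5)]), G6 in parallel, which is the overall transfer function T(s) = C(s)/R(s) in lowest terms

Answer: (-12*s^5 - 64*s^4 - 57*s^3 + 87*s^2 + 80*s - 64)/(36*s^6 + 96*s^5 + 7*s^4 - 88*s^3 - 4*s^2 + 16*s)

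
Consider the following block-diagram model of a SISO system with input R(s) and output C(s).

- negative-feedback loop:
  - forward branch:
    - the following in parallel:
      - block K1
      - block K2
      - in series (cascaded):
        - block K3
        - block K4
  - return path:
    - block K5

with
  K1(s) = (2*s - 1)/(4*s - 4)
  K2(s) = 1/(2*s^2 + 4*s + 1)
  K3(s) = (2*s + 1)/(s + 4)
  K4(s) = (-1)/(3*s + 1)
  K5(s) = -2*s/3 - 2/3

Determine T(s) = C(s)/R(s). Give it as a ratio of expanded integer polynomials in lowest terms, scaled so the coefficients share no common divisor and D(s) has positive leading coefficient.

Step 1: combine K3, K4 in series: (-2*s - 1)/(3*s^2 + 13*s + 4)
Step 2: add K1, K2, (K3*K4) (parallel): (12*s^5 + 54*s^4 + 76*s^3 + 51*s^2 - 37*s - 16)/(24*s^5 + 128*s^4 + 100*s^3 - 136*s^2 - 100*s - 16)
Step 3: reduce the feedback loop with forward (K1+K2+(K3*K4)) and return K5, giving the overall T(s)

Answer: (-36*s^5 - 162*s^4 - 228*s^3 - 153*s^2 + 111*s + 48)/(24*s^6 + 60*s^5 - 124*s^4 - 46*s^3 + 436*s^2 + 194*s + 16)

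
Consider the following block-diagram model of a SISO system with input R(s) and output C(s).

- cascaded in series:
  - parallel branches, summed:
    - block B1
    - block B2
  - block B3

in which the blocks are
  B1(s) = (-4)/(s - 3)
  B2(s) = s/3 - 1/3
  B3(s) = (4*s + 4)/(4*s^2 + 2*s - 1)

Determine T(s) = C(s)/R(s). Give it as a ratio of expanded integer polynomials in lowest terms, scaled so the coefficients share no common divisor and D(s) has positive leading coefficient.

Reducing step by step:

Step 1 - add B1, B2 (parallel) = (s^2 - 4*s - 9)/(3*s - 9)
Step 2 - cascade (B1+B2), B3; the result is T(s) itself (integer coefficients, no common factor, positive leading denominator coefficient)

Answer: (4*s^3 - 12*s^2 - 52*s - 36)/(12*s^3 - 30*s^2 - 21*s + 9)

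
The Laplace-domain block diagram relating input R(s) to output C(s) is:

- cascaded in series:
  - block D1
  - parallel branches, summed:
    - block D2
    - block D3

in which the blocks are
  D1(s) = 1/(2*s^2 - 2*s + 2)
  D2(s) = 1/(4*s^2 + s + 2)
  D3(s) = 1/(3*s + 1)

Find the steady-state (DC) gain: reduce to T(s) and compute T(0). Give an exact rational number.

Step 1: combine D2, D3 in parallel -> (4*s^2 + 4*s + 3)/(12*s^3 + 7*s^2 + 7*s + 2)
Step 2: cascade D1, (D2+D3) -> (4*s^2 + 4*s + 3)/(24*s^5 - 10*s^4 + 24*s^3 + 4*s^2 + 10*s + 4)
Evaluating the step-2 result (the overall T(s)) at s = 0 gives T(0) = 3/4.

Final answer: 3/4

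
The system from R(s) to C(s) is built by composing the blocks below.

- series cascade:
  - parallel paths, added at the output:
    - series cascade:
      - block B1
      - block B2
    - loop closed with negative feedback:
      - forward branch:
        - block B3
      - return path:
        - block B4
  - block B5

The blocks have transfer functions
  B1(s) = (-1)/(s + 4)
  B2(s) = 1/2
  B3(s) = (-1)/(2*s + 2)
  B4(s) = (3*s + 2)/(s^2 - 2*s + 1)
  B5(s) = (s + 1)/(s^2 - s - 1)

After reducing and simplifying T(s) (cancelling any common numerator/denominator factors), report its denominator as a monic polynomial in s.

First reduce the diagram to T(s).

[1] combine B1, B2 in series: (-1)/(2*s + 8)
[2] feedback reduction of B3, B4: (-s^2 + 2*s - 1)/(2*s^3 - 2*s^2 - 5*s)
[3] reduce the parallel group (B1*B2), [B3/(1+B3*B4)]: (-4*s^3 - 2*s^2 + 19*s - 8)/(4*s^4 + 12*s^3 - 26*s^2 - 40*s)
[4] cascade ((B1*B2)+[B3/(1+B3*B4)]), B5: (-4*s^4 - 6*s^3 + 17*s^2 + 11*s - 8)/(4*s^6 + 8*s^5 - 42*s^4 - 26*s^3 + 66*s^2 + 40*s)
No further cancellation is possible in the step-4 result, so that is T(s). Its denominator becomes monic after dividing by the leading coefficient 4.

Answer: s^6 + 2*s^5 - 21*s^4/2 - 13*s^3/2 + 33*s^2/2 + 10*s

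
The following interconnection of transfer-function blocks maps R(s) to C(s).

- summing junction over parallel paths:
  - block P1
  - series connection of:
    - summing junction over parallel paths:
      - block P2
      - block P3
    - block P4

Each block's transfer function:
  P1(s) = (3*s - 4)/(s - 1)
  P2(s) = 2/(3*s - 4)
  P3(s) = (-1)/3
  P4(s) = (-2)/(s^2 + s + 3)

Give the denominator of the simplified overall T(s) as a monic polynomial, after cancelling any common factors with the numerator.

Step 1: reduce the parallel group P2, P3 = (10 - 3*s)/(9*s - 12)
Step 2: series reduction of (P2+P3), P4 = (6*s - 20)/(9*s^3 - 3*s^2 + 15*s - 36)
Step 3: reduce the parallel group P1, ((P2+P3)*P4) = (27*s^4 - 45*s^3 + 63*s^2 - 194*s + 164)/(9*s^4 - 12*s^3 + 18*s^2 - 51*s + 36)
That last expression is T(s), already simplified. Scaling its denominator by 1/9 (the reciprocal of the leading coefficient) yields the monic denominator.

Therefore the answer is s^4 - 4*s^3/3 + 2*s^2 - 17*s/3 + 4.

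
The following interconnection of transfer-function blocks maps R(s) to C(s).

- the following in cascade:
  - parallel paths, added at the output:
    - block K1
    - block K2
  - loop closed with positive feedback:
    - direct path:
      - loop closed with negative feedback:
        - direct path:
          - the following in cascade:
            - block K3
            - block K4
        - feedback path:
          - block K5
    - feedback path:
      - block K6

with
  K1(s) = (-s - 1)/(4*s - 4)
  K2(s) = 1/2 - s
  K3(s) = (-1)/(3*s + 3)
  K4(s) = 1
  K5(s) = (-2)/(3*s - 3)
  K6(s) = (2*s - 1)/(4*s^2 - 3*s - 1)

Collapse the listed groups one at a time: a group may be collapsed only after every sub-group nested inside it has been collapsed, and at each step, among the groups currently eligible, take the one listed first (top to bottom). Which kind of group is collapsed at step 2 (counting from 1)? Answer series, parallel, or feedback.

Answer: series

Working:
Step 1. parallel reduction of K1, K2
Step 2. reduce the series chain K3, K4
Step 3. apply the feedback formula to (K3*K4), K5
Step 4. reduce the feedback loop with forward [(K3*K4)/(1+(K3*K4)*K5)] and return K6
Step 5. multiply (K1+K2), [[(K3*K4)/(1+(K3*K4)*K5)]/(1-[(K3*K4)/(1+(K3*K4)*K5)]*K6)] (series)
Step 2 collapses a series group.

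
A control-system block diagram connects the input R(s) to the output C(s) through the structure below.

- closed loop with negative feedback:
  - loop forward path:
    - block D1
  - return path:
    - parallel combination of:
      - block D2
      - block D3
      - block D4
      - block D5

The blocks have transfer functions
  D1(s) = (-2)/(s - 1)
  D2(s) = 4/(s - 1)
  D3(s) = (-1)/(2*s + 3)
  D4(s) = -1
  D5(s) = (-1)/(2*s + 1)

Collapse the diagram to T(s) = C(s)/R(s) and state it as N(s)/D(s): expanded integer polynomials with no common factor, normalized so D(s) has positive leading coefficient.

(1) add D2, D3, D4, D5 (parallel): (-4*s^3 + 8*s^2 + 37*s + 19)/(4*s^3 + 4*s^2 - 5*s - 3)
(2) collapse the loop (D1 forward, (D2+D3+D4+D5) return), giving the overall T(s)

Therefore the answer is (-8*s^3 - 8*s^2 + 10*s + 6)/(4*s^4 + 8*s^3 - 25*s^2 - 72*s - 35).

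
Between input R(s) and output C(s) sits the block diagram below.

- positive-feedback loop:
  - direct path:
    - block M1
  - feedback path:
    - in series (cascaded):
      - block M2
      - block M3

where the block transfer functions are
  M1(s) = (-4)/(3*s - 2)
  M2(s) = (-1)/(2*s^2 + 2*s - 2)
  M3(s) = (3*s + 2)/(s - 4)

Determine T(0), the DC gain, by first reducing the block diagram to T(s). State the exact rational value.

Reducing step by step:

(1) reduce the series chain M2, M3 gives (-3*s - 2)/(2*s^3 - 6*s^2 - 10*s + 8)
(2) apply the feedback formula to M1, (M2*M3) gives (-4*s^3 + 12*s^2 + 20*s - 16)/(3*s^4 - 11*s^3 - 9*s^2 + 16*s - 12)
That last expression is T(s); at s = 0 only the constant terms survive, so T(0) = -16/(-12) = 4/3.

Answer: 4/3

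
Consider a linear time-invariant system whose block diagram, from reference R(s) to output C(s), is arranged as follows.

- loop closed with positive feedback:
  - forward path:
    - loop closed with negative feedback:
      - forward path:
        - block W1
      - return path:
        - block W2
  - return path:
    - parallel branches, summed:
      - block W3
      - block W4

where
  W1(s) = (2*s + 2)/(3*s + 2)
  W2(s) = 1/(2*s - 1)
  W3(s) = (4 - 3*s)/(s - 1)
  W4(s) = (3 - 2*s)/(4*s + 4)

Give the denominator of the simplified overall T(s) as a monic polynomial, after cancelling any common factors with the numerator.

First reduce the diagram to T(s).

(1) apply the feedback formula to W1, W2: (4*s^2 + 2*s - 2)/(6*s^2 + 3*s)
(2) add W3, W4 (parallel): (-14*s^2 + 9*s + 13)/(4*s^2 - 4)
(3) reduce the feedback loop with forward [W1/(1+W1*W2)] and return (W3+W4): (8*s^3 - 4*s^2 - 8*s + 4)/(40*s^3 - 38*s^2 - 23*s + 13)
The result of step 3 is T(s) in lowest terms. Its denominator has leading coefficient 40; dividing the denominator through by 40 makes it monic.

Answer: s^3 - 19*s^2/20 - 23*s/40 + 13/40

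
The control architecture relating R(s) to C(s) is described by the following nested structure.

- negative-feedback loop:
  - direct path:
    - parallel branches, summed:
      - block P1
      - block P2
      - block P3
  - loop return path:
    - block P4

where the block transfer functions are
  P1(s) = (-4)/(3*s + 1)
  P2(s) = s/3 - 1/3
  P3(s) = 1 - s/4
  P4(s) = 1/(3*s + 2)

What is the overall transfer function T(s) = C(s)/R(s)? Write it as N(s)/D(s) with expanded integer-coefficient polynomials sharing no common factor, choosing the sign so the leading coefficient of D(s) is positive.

Answer: (9*s^3 + 81*s^2 - 70*s - 80)/(111*s^2 + 133*s - 16)

Working:
1. add P1, P2, P3 (parallel), giving (3*s^2 + 25*s - 40)/(36*s + 12)
2. collapse the loop ((P1+P2+P3) forward, P4 return), giving the overall T(s)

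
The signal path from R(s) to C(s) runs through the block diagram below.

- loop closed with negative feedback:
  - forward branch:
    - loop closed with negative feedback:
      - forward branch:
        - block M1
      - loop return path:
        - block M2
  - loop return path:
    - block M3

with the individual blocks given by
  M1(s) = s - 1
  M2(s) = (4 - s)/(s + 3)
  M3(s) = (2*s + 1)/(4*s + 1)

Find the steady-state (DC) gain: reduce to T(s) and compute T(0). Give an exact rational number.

First reduce the diagram to T(s).

[1] collapse the loop (M1 forward, M2 return): (-s^2 - 2*s + 3)/(s^2 - 6*s + 1)
[2] feedback reduction of [M1/(1+M1*M2)], M3: (-4*s^3 - 9*s^2 + 10*s + 3)/(2*s^3 - 28*s^2 + 2*s + 4)
The step-2 result is T(s). Setting s = 0: T(0) = 3/4.

Answer: 3/4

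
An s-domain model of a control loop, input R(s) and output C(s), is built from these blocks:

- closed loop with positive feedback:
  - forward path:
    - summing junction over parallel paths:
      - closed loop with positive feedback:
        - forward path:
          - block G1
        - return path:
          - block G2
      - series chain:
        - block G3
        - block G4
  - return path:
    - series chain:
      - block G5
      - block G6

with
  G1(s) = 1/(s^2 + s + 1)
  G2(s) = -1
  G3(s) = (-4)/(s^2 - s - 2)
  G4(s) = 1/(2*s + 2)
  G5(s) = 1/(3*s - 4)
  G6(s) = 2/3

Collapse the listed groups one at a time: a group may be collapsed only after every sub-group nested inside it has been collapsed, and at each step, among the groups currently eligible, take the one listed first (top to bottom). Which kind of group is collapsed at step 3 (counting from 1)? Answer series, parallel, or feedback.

Reducing step by step:

1. close the feedback loop around G1, G2
2. reduce the series chain G3, G4
3. add [G1/(1-G1*G2)], (G3*G4) (parallel)
4. multiply G5, G6 (series)
5. close the feedback loop around ([G1/(1-G1*G2)]+(G3*G4)), (G5*G6)
So the answer for step 3 is parallel.

Answer: parallel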